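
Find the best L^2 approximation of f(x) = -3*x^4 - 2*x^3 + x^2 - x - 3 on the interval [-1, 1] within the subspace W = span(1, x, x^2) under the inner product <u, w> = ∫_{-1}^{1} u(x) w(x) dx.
g(x) = -11*x^2/7 - 11*x/5 - 96/35

The best approximation g ∈ W is the orthogonal projection of f onto W. Writing g = a_0 + a_1 x + a_2 x^2, the coefficients solve the normal equations G · a = b where
  G_{ij} = <φ_i, φ_j> and b_i = <f, φ_i>, with φ_0 = 1, φ_1 = x, φ_2 = x^2.
G =
  [2, 0, 2/3]
  [0, 2/3, 0]
  [2/3, 0, 2/5],
b = (-98/15, -22/15, -86/35).
Solving gives a_0 = -96/35, a_1 = -11/5, a_2 = -11/7, so
  g(x) = -11*x^2/7 - 11*x/5 - 96/35.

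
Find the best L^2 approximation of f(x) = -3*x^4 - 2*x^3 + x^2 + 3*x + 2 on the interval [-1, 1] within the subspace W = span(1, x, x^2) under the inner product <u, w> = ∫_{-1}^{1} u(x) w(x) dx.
g(x) = -11*x^2/7 + 9*x/5 + 79/35

The best approximation g ∈ W is the orthogonal projection of f onto W. Writing g = a_0 + a_1 x + a_2 x^2, the coefficients solve the normal equations G · a = b where
  G_{ij} = <φ_i, φ_j> and b_i = <f, φ_i>, with φ_0 = 1, φ_1 = x, φ_2 = x^2.
G =
  [2, 0, 2/3]
  [0, 2/3, 0]
  [2/3, 0, 2/5],
b = (52/15, 6/5, 92/105).
Solving gives a_0 = 79/35, a_1 = 9/5, a_2 = -11/7, so
  g(x) = -11*x^2/7 + 9*x/5 + 79/35.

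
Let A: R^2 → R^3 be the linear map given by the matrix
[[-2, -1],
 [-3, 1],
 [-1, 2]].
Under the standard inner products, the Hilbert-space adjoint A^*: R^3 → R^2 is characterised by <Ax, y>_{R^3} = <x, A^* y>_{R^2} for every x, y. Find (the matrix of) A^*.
A^* = A^T =
[[-2, -3, -1],
 [-1, 1, 2]]

For real matrices with standard dot products, the defining identity <Ax, y> = <x, A^* y> gives (Ax)^T y = x^T (A^*) y, i.e. x^T A^T y = x^T (A^*) y. Since this holds for all x, y, we must have A^* = A^T. Therefore
A^* =
[[-2, -3, -1],
 [-1, 1, 2]].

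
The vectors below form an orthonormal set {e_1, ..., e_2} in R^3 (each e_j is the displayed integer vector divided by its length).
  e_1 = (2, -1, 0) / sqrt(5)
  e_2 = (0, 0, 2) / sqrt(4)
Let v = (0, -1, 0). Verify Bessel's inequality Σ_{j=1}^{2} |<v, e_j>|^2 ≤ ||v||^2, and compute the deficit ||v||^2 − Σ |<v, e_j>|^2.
Σ |<v, e_j>|^2 = 1/5; ||v||^2 = 1; deficit = 4/5

Write each e_j = u_j / sqrt(<u_j, u_j>) where u_j is the displayed integer vector. Then <v, e_j> = <v, u_j> / sqrt(<u_j, u_j>), so |<v, e_j>|^2 = <v, u_j>^2 / <u_j, u_j>.
Coefficients: <v, e_1> = 1/sqrt(5), <v, e_2> = 0/sqrt(4).
Square and sum: Σ |<v, e_j>|^2 = 1/5.
Compute ||v||^2 = v·v = 1.
Deficit = 1 − 1/5 = 4/5 ≥ 0, confirming Bessel's inequality. (The deficit equals ||v − Σ <v,e_j> e_j||^2, the squared distance from v to span{e_j}.)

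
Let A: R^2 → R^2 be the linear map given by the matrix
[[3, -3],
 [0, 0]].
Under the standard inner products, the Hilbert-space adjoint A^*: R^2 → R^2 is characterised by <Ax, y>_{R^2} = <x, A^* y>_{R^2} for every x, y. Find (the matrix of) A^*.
A^* = A^T =
[[3, 0],
 [-3, 0]]

For real matrices with standard dot products, the defining identity <Ax, y> = <x, A^* y> gives (Ax)^T y = x^T (A^*) y, i.e. x^T A^T y = x^T (A^*) y. Since this holds for all x, y, we must have A^* = A^T. Therefore
A^* =
[[3, 0],
 [-3, 0]].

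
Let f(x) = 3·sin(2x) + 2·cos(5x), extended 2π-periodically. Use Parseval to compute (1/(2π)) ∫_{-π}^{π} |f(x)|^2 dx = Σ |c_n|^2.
Σ |c_n|^2 = 13/2

Expand |f|^2 and use orthogonality of {sin(nx), cos(mx)} on [-π, π]:
  ∫_{-π}^{π} sin(nx)^2 dx = π, ∫ cos(mx)^2 dx = π, and cross terms integrate to 0.
So ∫_{-π}^{π} f(x)^2 dx = 3^2 · π + 2^2 · π = (9 + 4)π.
Divide by 2π: (9 + 4)/2 = 13/2.
By Parseval, this equals Σ |c_n|^2.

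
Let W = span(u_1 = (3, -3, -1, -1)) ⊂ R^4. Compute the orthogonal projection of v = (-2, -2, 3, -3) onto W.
proj_W(v) = (0, 0, 0, 0)

Set up U = [u_1 | ... | u_1] ∈ R^(4×1). The projector onto W = col(U) is P = U (U^T U)^(-1) U^T.
Compute U^T U =
  [20],
and U^T v = (0).
Solve U^T U · c = U^T v for the coefficients: c = (0). The projection is proj_W(v) = U c.
Check: (v - proj_W(v)) · u_1 = 0  (should be 0).
Result: proj_W(v) = (0, 0, 0, 0).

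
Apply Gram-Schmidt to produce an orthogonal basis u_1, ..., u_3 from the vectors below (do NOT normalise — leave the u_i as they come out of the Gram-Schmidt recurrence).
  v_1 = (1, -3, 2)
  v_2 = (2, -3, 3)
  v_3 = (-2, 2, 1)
Orthogonal basis:
  u_1 = (1, -3, 2)
  u_2 = (11/14, 9/14, 4/7)
  u_3 = (-33/19, 11/19, 33/19)

Apply the Gram-Schmidt recurrence
  u_1 = v_1
  u_i = v_i − Σ_{j<i} ((v_i · u_j) / (u_j · u_j)) · u_j.

Step by step this gives:
  u_1 = (1, -3, 2)
  u_2 = (11/14, 9/14, 4/7)
  u_3 = (-33/19, 11/19, 33/19)

Orthogonality check:
  u_2 · u_1 = 0 (should be 0)
  u_3 · u_1 = 0 (should be 0)
  u_3 · u_2 = 0 (should be 0)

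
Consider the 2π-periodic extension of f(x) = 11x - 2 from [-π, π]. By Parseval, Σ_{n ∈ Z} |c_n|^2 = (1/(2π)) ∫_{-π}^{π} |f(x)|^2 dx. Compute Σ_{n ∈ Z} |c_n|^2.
Σ |c_n|^2 = 121π^2/3 + 4

Expand and integrate term by term over [-π, π]:
  ∫ (11x)^2 dx = 121·(2π^3/3); ∫ 2·11·(-2)·x dx = 0 (odd integrand); ∫ (-2)^2 dx = 4·2π.
So (1/(2π)) ∫_{-π}^{π} (11x - 2)^2 dx = 121π^2/3 + 4 = 121π^2/3 + 4.
Parseval ⇒ Σ |c_n|^2 = 121π^2/3 + 4.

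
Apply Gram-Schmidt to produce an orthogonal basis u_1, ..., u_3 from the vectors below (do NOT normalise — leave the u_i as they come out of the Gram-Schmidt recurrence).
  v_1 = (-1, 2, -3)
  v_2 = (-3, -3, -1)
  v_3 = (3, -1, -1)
Orthogonal basis:
  u_1 = (-1, 2, -3)
  u_2 = (-3, -3, -1)
  u_3 = (275/133, -200/133, -225/133)

Apply the Gram-Schmidt recurrence
  u_1 = v_1
  u_i = v_i − Σ_{j<i} ((v_i · u_j) / (u_j · u_j)) · u_j.

Step by step this gives:
  u_1 = (-1, 2, -3)
  u_2 = (-3, -3, -1)
  u_3 = (275/133, -200/133, -225/133)

Orthogonality check:
  u_2 · u_1 = 0 (should be 0)
  u_3 · u_1 = 0 (should be 0)
  u_3 · u_2 = 0 (should be 0)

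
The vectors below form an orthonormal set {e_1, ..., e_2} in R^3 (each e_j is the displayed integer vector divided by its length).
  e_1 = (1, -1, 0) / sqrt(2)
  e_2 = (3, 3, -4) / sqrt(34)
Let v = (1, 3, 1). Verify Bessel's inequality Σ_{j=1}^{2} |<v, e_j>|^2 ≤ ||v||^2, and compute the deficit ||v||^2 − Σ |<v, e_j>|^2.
Σ |<v, e_j>|^2 = 66/17; ||v||^2 = 11; deficit = 121/17

Write each e_j = u_j / sqrt(<u_j, u_j>) where u_j is the displayed integer vector. Then <v, e_j> = <v, u_j> / sqrt(<u_j, u_j>), so |<v, e_j>|^2 = <v, u_j>^2 / <u_j, u_j>.
Coefficients: <v, e_1> = -2/sqrt(2), <v, e_2> = 8/sqrt(34).
Square and sum: Σ |<v, e_j>|^2 = 66/17.
Compute ||v||^2 = v·v = 11.
Deficit = 11 − 66/17 = 121/17 ≥ 0, confirming Bessel's inequality. (The deficit equals ||v − Σ <v,e_j> e_j||^2, the squared distance from v to span{e_j}.)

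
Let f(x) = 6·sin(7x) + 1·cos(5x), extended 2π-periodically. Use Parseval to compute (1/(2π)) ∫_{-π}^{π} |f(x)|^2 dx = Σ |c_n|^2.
Σ |c_n|^2 = 37/2

Expand |f|^2 and use orthogonality of {sin(nx), cos(mx)} on [-π, π]:
  ∫_{-π}^{π} sin(nx)^2 dx = π, ∫ cos(mx)^2 dx = π, and cross terms integrate to 0.
So ∫_{-π}^{π} f(x)^2 dx = 6^2 · π + 1^2 · π = (36 + 1)π.
Divide by 2π: (36 + 1)/2 = 37/2.
By Parseval, this equals Σ |c_n|^2.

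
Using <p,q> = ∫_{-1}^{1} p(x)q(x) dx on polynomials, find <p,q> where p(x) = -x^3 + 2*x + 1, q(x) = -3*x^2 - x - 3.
<p,q> = -134/15

Expand the product: p(x)·q(x) = 3*x^5 + x^4 - 3*x^3 - 5*x^2 - 7*x - 3.
∫_{-1}^{1} of each monomial x^k gives [2/(k+1) if k even, 0 if k odd]. Integrating term-by-term (or equivalently evaluating the antiderivative F(x) = x^6/2 + x^5/5 - 3*x^4/4 - 5*x^3/3 - 7*x^2/2 - 3*x at the endpoints):
  F(1) − F(−1) = -493/60 − (43/60) = -134/15.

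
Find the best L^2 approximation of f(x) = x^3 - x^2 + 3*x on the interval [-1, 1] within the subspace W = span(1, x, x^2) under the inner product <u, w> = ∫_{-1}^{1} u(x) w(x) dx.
g(x) = -x^2 + 18*x/5

The best approximation g ∈ W is the orthogonal projection of f onto W. Writing g = a_0 + a_1 x + a_2 x^2, the coefficients solve the normal equations G · a = b where
  G_{ij} = <φ_i, φ_j> and b_i = <f, φ_i>, with φ_0 = 1, φ_1 = x, φ_2 = x^2.
G =
  [2, 0, 2/3]
  [0, 2/3, 0]
  [2/3, 0, 2/5],
b = (-2/3, 12/5, -2/5).
Solving gives a_0 = 0, a_1 = 18/5, a_2 = -1, so
  g(x) = -x^2 + 18*x/5.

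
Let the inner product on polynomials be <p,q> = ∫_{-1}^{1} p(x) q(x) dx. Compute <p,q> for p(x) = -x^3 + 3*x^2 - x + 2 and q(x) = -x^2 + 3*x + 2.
<p,q> = 94/15

Expand the product: p(x)·q(x) = x^5 - 6*x^4 + 8*x^3 + x^2 + 4*x + 4.
∫_{-1}^{1} of each monomial x^k gives [2/(k+1) if k even, 0 if k odd]. Integrating term-by-term (or equivalently evaluating the antiderivative F(x) = x^6/6 - 6*x^5/5 + 2*x^4 + x^3/3 + 2*x^2 + 4*x at the endpoints):
  F(1) − F(−1) = 73/10 − (31/30) = 94/15.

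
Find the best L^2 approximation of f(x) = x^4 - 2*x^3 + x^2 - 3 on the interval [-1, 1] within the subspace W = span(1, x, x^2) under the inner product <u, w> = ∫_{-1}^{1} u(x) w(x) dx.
g(x) = 13*x^2/7 - 6*x/5 - 108/35

The best approximation g ∈ W is the orthogonal projection of f onto W. Writing g = a_0 + a_1 x + a_2 x^2, the coefficients solve the normal equations G · a = b where
  G_{ij} = <φ_i, φ_j> and b_i = <f, φ_i>, with φ_0 = 1, φ_1 = x, φ_2 = x^2.
G =
  [2, 0, 2/3]
  [0, 2/3, 0]
  [2/3, 0, 2/5],
b = (-74/15, -4/5, -46/35).
Solving gives a_0 = -108/35, a_1 = -6/5, a_2 = 13/7, so
  g(x) = 13*x^2/7 - 6*x/5 - 108/35.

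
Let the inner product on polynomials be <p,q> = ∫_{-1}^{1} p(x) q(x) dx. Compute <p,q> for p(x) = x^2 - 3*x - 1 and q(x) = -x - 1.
<p,q> = 10/3

Expand the product: p(x)·q(x) = -x^3 + 2*x^2 + 4*x + 1.
∫_{-1}^{1} of each monomial x^k gives [2/(k+1) if k even, 0 if k odd]. Integrating term-by-term (or equivalently evaluating the antiderivative F(x) = -x^4/4 + 2*x^3/3 + 2*x^2 + x at the endpoints):
  F(1) − F(−1) = 41/12 − (1/12) = 10/3.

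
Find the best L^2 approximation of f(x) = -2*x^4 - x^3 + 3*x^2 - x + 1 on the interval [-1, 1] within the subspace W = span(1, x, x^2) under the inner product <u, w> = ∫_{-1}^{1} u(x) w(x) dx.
g(x) = 9*x^2/7 - 8*x/5 + 41/35

The best approximation g ∈ W is the orthogonal projection of f onto W. Writing g = a_0 + a_1 x + a_2 x^2, the coefficients solve the normal equations G · a = b where
  G_{ij} = <φ_i, φ_j> and b_i = <f, φ_i>, with φ_0 = 1, φ_1 = x, φ_2 = x^2.
G =
  [2, 0, 2/3]
  [0, 2/3, 0]
  [2/3, 0, 2/5],
b = (16/5, -16/15, 136/105).
Solving gives a_0 = 41/35, a_1 = -8/5, a_2 = 9/7, so
  g(x) = 9*x^2/7 - 8*x/5 + 41/35.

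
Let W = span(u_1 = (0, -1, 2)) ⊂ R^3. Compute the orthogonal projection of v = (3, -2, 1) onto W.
proj_W(v) = (0, -4/5, 8/5)

Set up U = [u_1 | ... | u_1] ∈ R^(3×1). The projector onto W = col(U) is P = U (U^T U)^(-1) U^T.
Compute U^T U =
  [5],
and U^T v = (4).
Solve U^T U · c = U^T v for the coefficients: c = (4/5). The projection is proj_W(v) = U c.
Check: (v - proj_W(v)) · u_1 = 0  (should be 0).
Result: proj_W(v) = (0, -4/5, 8/5).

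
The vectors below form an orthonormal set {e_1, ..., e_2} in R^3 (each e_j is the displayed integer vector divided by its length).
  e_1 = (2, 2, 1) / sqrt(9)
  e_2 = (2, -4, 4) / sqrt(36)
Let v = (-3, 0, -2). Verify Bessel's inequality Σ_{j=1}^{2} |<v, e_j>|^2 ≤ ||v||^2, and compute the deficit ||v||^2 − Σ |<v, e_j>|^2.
Σ |<v, e_j>|^2 = 113/9; ||v||^2 = 13; deficit = 4/9

Write each e_j = u_j / sqrt(<u_j, u_j>) where u_j is the displayed integer vector. Then <v, e_j> = <v, u_j> / sqrt(<u_j, u_j>), so |<v, e_j>|^2 = <v, u_j>^2 / <u_j, u_j>.
Coefficients: <v, e_1> = -8/sqrt(9), <v, e_2> = -14/sqrt(36).
Square and sum: Σ |<v, e_j>|^2 = 113/9.
Compute ||v||^2 = v·v = 13.
Deficit = 13 − 113/9 = 4/9 ≥ 0, confirming Bessel's inequality. (The deficit equals ||v − Σ <v,e_j> e_j||^2, the squared distance from v to span{e_j}.)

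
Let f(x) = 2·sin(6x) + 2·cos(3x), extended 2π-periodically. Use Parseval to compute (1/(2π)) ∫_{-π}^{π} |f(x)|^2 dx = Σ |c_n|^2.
Σ |c_n|^2 = 4

Expand |f|^2 and use orthogonality of {sin(nx), cos(mx)} on [-π, π]:
  ∫_{-π}^{π} sin(nx)^2 dx = π, ∫ cos(mx)^2 dx = π, and cross terms integrate to 0.
So ∫_{-π}^{π} f(x)^2 dx = 2^2 · π + 2^2 · π = (4 + 4)π.
Divide by 2π: (4 + 4)/2 = 4.
By Parseval, this equals Σ |c_n|^2.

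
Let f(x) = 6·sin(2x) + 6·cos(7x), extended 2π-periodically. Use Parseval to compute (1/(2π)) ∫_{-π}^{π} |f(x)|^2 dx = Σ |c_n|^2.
Σ |c_n|^2 = 36

Expand |f|^2 and use orthogonality of {sin(nx), cos(mx)} on [-π, π]:
  ∫_{-π}^{π} sin(nx)^2 dx = π, ∫ cos(mx)^2 dx = π, and cross terms integrate to 0.
So ∫_{-π}^{π} f(x)^2 dx = 6^2 · π + 6^2 · π = (36 + 36)π.
Divide by 2π: (36 + 36)/2 = 36.
By Parseval, this equals Σ |c_n|^2.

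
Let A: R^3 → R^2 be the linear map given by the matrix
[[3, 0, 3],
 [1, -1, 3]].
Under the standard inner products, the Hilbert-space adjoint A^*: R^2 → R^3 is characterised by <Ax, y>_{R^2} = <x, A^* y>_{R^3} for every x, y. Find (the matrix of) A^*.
A^* = A^T =
[[3, 1],
 [0, -1],
 [3, 3]]

For real matrices with standard dot products, the defining identity <Ax, y> = <x, A^* y> gives (Ax)^T y = x^T (A^*) y, i.e. x^T A^T y = x^T (A^*) y. Since this holds for all x, y, we must have A^* = A^T. Therefore
A^* =
[[3, 1],
 [0, -1],
 [3, 3]].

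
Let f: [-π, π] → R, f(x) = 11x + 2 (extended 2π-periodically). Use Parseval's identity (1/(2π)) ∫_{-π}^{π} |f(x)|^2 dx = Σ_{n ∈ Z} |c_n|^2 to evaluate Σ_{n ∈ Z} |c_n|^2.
Σ |c_n|^2 = 121π^2/3 + 4

Expand and integrate term by term over [-π, π]:
  ∫ (11x)^2 dx = 121·(2π^3/3); ∫ 2·11·(2)·x dx = 0 (odd integrand); ∫ 2^2 dx = 4·2π.
So (1/(2π)) ∫_{-π}^{π} (11x + 2)^2 dx = 121π^2/3 + 4 = 121π^2/3 + 4.
Parseval ⇒ Σ |c_n|^2 = 121π^2/3 + 4.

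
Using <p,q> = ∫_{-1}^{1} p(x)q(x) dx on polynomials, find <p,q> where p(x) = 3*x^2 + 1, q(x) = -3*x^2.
<p,q> = -28/5

Expand the product: p(x)·q(x) = -9*x^4 - 3*x^2.
∫_{-1}^{1} of each monomial x^k gives [2/(k+1) if k even, 0 if k odd]. Integrating term-by-term (or equivalently evaluating the antiderivative F(x) = -9*x^5/5 - x^3 at the endpoints):
  F(1) − F(−1) = -14/5 − (14/5) = -28/5.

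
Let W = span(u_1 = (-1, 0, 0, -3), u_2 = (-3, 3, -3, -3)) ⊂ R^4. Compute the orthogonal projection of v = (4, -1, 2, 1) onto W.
proj_W(v) = (2, -13/6, 13/6, 5/3)

Set up U = [u_1 | ... | u_2] ∈ R^(4×2). The projector onto W = col(U) is P = U (U^T U)^(-1) U^T.
Compute U^T U =
  [10, 12]
  [12, 36],
and U^T v = (-7, -24).
Solve U^T U · c = U^T v for the coefficients: c = (1/6, -13/18). The projection is proj_W(v) = U c.
Check: (v - proj_W(v)) · u_1 = 0  (should be 0).
Check: (v - proj_W(v)) · u_2 = 0  (should be 0).
Result: proj_W(v) = (2, -13/6, 13/6, 5/3).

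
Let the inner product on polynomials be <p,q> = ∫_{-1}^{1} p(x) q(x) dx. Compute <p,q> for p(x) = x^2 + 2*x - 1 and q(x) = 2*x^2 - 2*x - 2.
<p,q> = -8/15

Expand the product: p(x)·q(x) = 2*x^4 + 2*x^3 - 8*x^2 - 2*x + 2.
∫_{-1}^{1} of each monomial x^k gives [2/(k+1) if k even, 0 if k odd]. Integrating term-by-term (or equivalently evaluating the antiderivative F(x) = 2*x^5/5 + x^4/2 - 8*x^3/3 - x^2 + 2*x at the endpoints):
  F(1) − F(−1) = -23/30 − (-7/30) = -8/15.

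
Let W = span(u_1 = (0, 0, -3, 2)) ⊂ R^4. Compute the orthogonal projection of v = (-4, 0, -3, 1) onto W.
proj_W(v) = (0, 0, -33/13, 22/13)

Set up U = [u_1 | ... | u_1] ∈ R^(4×1). The projector onto W = col(U) is P = U (U^T U)^(-1) U^T.
Compute U^T U =
  [13],
and U^T v = (11).
Solve U^T U · c = U^T v for the coefficients: c = (11/13). The projection is proj_W(v) = U c.
Check: (v - proj_W(v)) · u_1 = 0  (should be 0).
Result: proj_W(v) = (0, 0, -33/13, 22/13).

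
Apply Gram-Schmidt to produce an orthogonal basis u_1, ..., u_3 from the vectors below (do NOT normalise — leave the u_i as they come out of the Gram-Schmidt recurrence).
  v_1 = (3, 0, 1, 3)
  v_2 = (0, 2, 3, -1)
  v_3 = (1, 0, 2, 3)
Orthogonal basis:
  u_1 = (3, 0, 1, 3)
  u_2 = (0, 2, 3, -1)
  u_3 = (-23/19, -3/7, 165/266, 267/266)

Apply the Gram-Schmidt recurrence
  u_1 = v_1
  u_i = v_i − Σ_{j<i} ((v_i · u_j) / (u_j · u_j)) · u_j.

Step by step this gives:
  u_1 = (3, 0, 1, 3)
  u_2 = (0, 2, 3, -1)
  u_3 = (-23/19, -3/7, 165/266, 267/266)

Orthogonality check:
  u_2 · u_1 = 0 (should be 0)
  u_3 · u_1 = 0 (should be 0)
  u_3 · u_2 = 0 (should be 0)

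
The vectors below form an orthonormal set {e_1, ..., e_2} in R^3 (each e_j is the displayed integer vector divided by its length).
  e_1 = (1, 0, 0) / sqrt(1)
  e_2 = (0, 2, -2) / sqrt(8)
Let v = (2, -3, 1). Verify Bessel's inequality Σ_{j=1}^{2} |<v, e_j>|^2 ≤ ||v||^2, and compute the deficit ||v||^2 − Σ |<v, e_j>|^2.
Σ |<v, e_j>|^2 = 12; ||v||^2 = 14; deficit = 2

Write each e_j = u_j / sqrt(<u_j, u_j>) where u_j is the displayed integer vector. Then <v, e_j> = <v, u_j> / sqrt(<u_j, u_j>), so |<v, e_j>|^2 = <v, u_j>^2 / <u_j, u_j>.
Coefficients: <v, e_1> = 2/sqrt(1), <v, e_2> = -8/sqrt(8).
Square and sum: Σ |<v, e_j>|^2 = 12.
Compute ||v||^2 = v·v = 14.
Deficit = 14 − 12 = 2 ≥ 0, confirming Bessel's inequality. (The deficit equals ||v − Σ <v,e_j> e_j||^2, the squared distance from v to span{e_j}.)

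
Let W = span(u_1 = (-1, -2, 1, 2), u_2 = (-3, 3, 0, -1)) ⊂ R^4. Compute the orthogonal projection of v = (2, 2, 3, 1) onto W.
proj_W(v) = (23/55, 1/55, -8/55, -1/5)

Set up U = [u_1 | ... | u_2] ∈ R^(4×2). The projector onto W = col(U) is P = U (U^T U)^(-1) U^T.
Compute U^T U =
  [10, -5]
  [-5, 19],
and U^T v = (-1, -1).
Solve U^T U · c = U^T v for the coefficients: c = (-8/55, -1/11). The projection is proj_W(v) = U c.
Check: (v - proj_W(v)) · u_1 = 0  (should be 0).
Check: (v - proj_W(v)) · u_2 = 0  (should be 0).
Result: proj_W(v) = (23/55, 1/55, -8/55, -1/5).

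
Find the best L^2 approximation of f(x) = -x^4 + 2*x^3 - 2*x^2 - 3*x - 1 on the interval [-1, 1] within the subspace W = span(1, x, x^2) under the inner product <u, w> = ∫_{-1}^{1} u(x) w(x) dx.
g(x) = -20*x^2/7 - 9*x/5 - 32/35

The best approximation g ∈ W is the orthogonal projection of f onto W. Writing g = a_0 + a_1 x + a_2 x^2, the coefficients solve the normal equations G · a = b where
  G_{ij} = <φ_i, φ_j> and b_i = <f, φ_i>, with φ_0 = 1, φ_1 = x, φ_2 = x^2.
G =
  [2, 0, 2/3]
  [0, 2/3, 0]
  [2/3, 0, 2/5],
b = (-56/15, -6/5, -184/105).
Solving gives a_0 = -32/35, a_1 = -9/5, a_2 = -20/7, so
  g(x) = -20*x^2/7 - 9*x/5 - 32/35.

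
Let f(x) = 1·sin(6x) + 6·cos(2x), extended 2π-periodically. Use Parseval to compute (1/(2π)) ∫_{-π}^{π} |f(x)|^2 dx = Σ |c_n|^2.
Σ |c_n|^2 = 37/2

Expand |f|^2 and use orthogonality of {sin(nx), cos(mx)} on [-π, π]:
  ∫_{-π}^{π} sin(nx)^2 dx = π, ∫ cos(mx)^2 dx = π, and cross terms integrate to 0.
So ∫_{-π}^{π} f(x)^2 dx = 1^2 · π + 6^2 · π = (1 + 36)π.
Divide by 2π: (1 + 36)/2 = 37/2.
By Parseval, this equals Σ |c_n|^2.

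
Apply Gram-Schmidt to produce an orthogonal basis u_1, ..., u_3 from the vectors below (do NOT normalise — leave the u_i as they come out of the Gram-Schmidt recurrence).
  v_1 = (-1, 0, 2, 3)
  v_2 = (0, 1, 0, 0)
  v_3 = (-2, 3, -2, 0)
Orthogonal basis:
  u_1 = (-1, 0, 2, 3)
  u_2 = (0, 1, 0, 0)
  u_3 = (-15/7, 0, -12/7, 3/7)

Apply the Gram-Schmidt recurrence
  u_1 = v_1
  u_i = v_i − Σ_{j<i} ((v_i · u_j) / (u_j · u_j)) · u_j.

Step by step this gives:
  u_1 = (-1, 0, 2, 3)
  u_2 = (0, 1, 0, 0)
  u_3 = (-15/7, 0, -12/7, 3/7)

Orthogonality check:
  u_2 · u_1 = 0 (should be 0)
  u_3 · u_1 = 0 (should be 0)
  u_3 · u_2 = 0 (should be 0)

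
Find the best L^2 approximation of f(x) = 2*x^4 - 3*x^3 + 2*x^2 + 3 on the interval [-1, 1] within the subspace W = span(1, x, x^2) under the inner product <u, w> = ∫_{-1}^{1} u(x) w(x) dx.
g(x) = 26*x^2/7 - 9*x/5 + 99/35

The best approximation g ∈ W is the orthogonal projection of f onto W. Writing g = a_0 + a_1 x + a_2 x^2, the coefficients solve the normal equations G · a = b where
  G_{ij} = <φ_i, φ_j> and b_i = <f, φ_i>, with φ_0 = 1, φ_1 = x, φ_2 = x^2.
G =
  [2, 0, 2/3]
  [0, 2/3, 0]
  [2/3, 0, 2/5],
b = (122/15, -6/5, 118/35).
Solving gives a_0 = 99/35, a_1 = -9/5, a_2 = 26/7, so
  g(x) = 26*x^2/7 - 9*x/5 + 99/35.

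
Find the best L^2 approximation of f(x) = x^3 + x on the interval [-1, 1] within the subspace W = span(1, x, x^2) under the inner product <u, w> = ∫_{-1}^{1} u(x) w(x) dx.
g(x) = 8*x/5

The best approximation g ∈ W is the orthogonal projection of f onto W. Writing g = a_0 + a_1 x + a_2 x^2, the coefficients solve the normal equations G · a = b where
  G_{ij} = <φ_i, φ_j> and b_i = <f, φ_i>, with φ_0 = 1, φ_1 = x, φ_2 = x^2.
G =
  [2, 0, 2/3]
  [0, 2/3, 0]
  [2/3, 0, 2/5],
b = (0, 16/15, 0).
Solving gives a_0 = 0, a_1 = 8/5, a_2 = 0, so
  g(x) = 8*x/5.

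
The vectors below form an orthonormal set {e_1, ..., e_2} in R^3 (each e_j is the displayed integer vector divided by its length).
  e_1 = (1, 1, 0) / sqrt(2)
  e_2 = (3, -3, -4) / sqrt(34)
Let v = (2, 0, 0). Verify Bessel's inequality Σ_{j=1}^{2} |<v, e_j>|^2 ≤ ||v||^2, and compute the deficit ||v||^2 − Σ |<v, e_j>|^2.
Σ |<v, e_j>|^2 = 52/17; ||v||^2 = 4; deficit = 16/17

Write each e_j = u_j / sqrt(<u_j, u_j>) where u_j is the displayed integer vector. Then <v, e_j> = <v, u_j> / sqrt(<u_j, u_j>), so |<v, e_j>|^2 = <v, u_j>^2 / <u_j, u_j>.
Coefficients: <v, e_1> = 2/sqrt(2), <v, e_2> = 6/sqrt(34).
Square and sum: Σ |<v, e_j>|^2 = 52/17.
Compute ||v||^2 = v·v = 4.
Deficit = 4 − 52/17 = 16/17 ≥ 0, confirming Bessel's inequality. (The deficit equals ||v − Σ <v,e_j> e_j||^2, the squared distance from v to span{e_j}.)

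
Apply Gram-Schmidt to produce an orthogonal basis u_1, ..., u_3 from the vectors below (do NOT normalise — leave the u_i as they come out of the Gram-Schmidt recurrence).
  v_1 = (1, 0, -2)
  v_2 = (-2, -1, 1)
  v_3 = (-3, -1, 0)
Orthogonal basis:
  u_1 = (1, 0, -2)
  u_2 = (-6/5, -1, -3/5)
  u_3 = (-3/7, 9/14, -3/14)

Apply the Gram-Schmidt recurrence
  u_1 = v_1
  u_i = v_i − Σ_{j<i} ((v_i · u_j) / (u_j · u_j)) · u_j.

Step by step this gives:
  u_1 = (1, 0, -2)
  u_2 = (-6/5, -1, -3/5)
  u_3 = (-3/7, 9/14, -3/14)

Orthogonality check:
  u_2 · u_1 = 0 (should be 0)
  u_3 · u_1 = 0 (should be 0)
  u_3 · u_2 = 0 (should be 0)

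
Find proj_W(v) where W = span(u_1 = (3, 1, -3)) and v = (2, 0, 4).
proj_W(v) = (-18/19, -6/19, 18/19)

Set up U = [u_1 | ... | u_1] ∈ R^(3×1). The projector onto W = col(U) is P = U (U^T U)^(-1) U^T.
Compute U^T U =
  [19],
and U^T v = (-6).
Solve U^T U · c = U^T v for the coefficients: c = (-6/19). The projection is proj_W(v) = U c.
Check: (v - proj_W(v)) · u_1 = 0  (should be 0).
Result: proj_W(v) = (-18/19, -6/19, 18/19).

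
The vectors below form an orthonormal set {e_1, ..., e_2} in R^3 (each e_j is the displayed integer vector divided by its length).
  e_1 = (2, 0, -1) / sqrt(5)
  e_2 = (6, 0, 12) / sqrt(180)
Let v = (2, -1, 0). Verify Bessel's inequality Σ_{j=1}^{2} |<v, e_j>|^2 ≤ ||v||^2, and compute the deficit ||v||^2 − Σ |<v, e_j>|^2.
Σ |<v, e_j>|^2 = 4; ||v||^2 = 5; deficit = 1

Write each e_j = u_j / sqrt(<u_j, u_j>) where u_j is the displayed integer vector. Then <v, e_j> = <v, u_j> / sqrt(<u_j, u_j>), so |<v, e_j>|^2 = <v, u_j>^2 / <u_j, u_j>.
Coefficients: <v, e_1> = 4/sqrt(5), <v, e_2> = 12/sqrt(180).
Square and sum: Σ |<v, e_j>|^2 = 4.
Compute ||v||^2 = v·v = 5.
Deficit = 5 − 4 = 1 ≥ 0, confirming Bessel's inequality. (The deficit equals ||v − Σ <v,e_j> e_j||^2, the squared distance from v to span{e_j}.)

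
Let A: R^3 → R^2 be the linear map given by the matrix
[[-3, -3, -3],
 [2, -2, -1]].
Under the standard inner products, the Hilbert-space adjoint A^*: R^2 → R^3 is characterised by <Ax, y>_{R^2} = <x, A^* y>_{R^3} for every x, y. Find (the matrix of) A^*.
A^* = A^T =
[[-3, 2],
 [-3, -2],
 [-3, -1]]

For real matrices with standard dot products, the defining identity <Ax, y> = <x, A^* y> gives (Ax)^T y = x^T (A^*) y, i.e. x^T A^T y = x^T (A^*) y. Since this holds for all x, y, we must have A^* = A^T. Therefore
A^* =
[[-3, 2],
 [-3, -2],
 [-3, -1]].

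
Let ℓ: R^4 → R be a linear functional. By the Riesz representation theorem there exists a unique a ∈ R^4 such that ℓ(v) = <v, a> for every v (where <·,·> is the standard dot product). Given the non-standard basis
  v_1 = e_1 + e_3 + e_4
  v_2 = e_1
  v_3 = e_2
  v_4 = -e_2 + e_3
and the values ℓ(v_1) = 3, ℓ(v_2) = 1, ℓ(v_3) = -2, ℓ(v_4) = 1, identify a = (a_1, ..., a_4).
a = (1, -2, -1, 3)

Write a = (a_1, ..., a_4) in the standard basis. For each basis vector v_i, ℓ(v_i) = <v_i, a> is a linear equation in the a_j's. Collect the n equations into a matrix system V a = ℓ, where row i of V is v_i (expressed in the standard basis). Since V is invertible (lower-triangular with 1s on the diagonal, up to permutation), solve by back-substitution:
  V =
[[1, 0, 1, 1],
 [1, 0, 0, 0],
 [0, 1, 0, 0],
 [0, -1, 1, 0]]
  V a = (3, 1, -2, 1)
Solving gives a = (1, -2, -1, 3).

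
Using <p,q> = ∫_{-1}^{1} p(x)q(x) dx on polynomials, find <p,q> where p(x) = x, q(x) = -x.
<p,q> = -2/3

Expand the product: p(x)·q(x) = -x^2.
∫_{-1}^{1} of each monomial x^k gives [2/(k+1) if k even, 0 if k odd]. Integrating term-by-term (or equivalently evaluating the antiderivative F(x) = -x^3/3 at the endpoints):
  F(1) − F(−1) = -1/3 − (1/3) = -2/3.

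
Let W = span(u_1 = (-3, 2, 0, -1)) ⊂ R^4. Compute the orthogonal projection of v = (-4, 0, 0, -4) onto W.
proj_W(v) = (-24/7, 16/7, 0, -8/7)

Set up U = [u_1 | ... | u_1] ∈ R^(4×1). The projector onto W = col(U) is P = U (U^T U)^(-1) U^T.
Compute U^T U =
  [14],
and U^T v = (16).
Solve U^T U · c = U^T v for the coefficients: c = (8/7). The projection is proj_W(v) = U c.
Check: (v - proj_W(v)) · u_1 = 0  (should be 0).
Result: proj_W(v) = (-24/7, 16/7, 0, -8/7).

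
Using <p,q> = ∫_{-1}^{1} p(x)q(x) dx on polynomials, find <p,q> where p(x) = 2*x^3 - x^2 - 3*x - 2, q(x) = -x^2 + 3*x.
<p,q> = -28/15

Expand the product: p(x)·q(x) = -2*x^5 + 7*x^4 - 7*x^2 - 6*x.
∫_{-1}^{1} of each monomial x^k gives [2/(k+1) if k even, 0 if k odd]. Integrating term-by-term (or equivalently evaluating the antiderivative F(x) = -x^6/3 + 7*x^5/5 - 7*x^3/3 - 3*x^2 at the endpoints):
  F(1) − F(−1) = -64/15 − (-12/5) = -28/15.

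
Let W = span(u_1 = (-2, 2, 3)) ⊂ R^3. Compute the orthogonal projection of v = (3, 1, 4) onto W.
proj_W(v) = (-16/17, 16/17, 24/17)

Set up U = [u_1 | ... | u_1] ∈ R^(3×1). The projector onto W = col(U) is P = U (U^T U)^(-1) U^T.
Compute U^T U =
  [17],
and U^T v = (8).
Solve U^T U · c = U^T v for the coefficients: c = (8/17). The projection is proj_W(v) = U c.
Check: (v - proj_W(v)) · u_1 = 0  (should be 0).
Result: proj_W(v) = (-16/17, 16/17, 24/17).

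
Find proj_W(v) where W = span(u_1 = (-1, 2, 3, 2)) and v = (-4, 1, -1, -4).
proj_W(v) = (5/18, -5/9, -5/6, -5/9)

Set up U = [u_1 | ... | u_1] ∈ R^(4×1). The projector onto W = col(U) is P = U (U^T U)^(-1) U^T.
Compute U^T U =
  [18],
and U^T v = (-5).
Solve U^T U · c = U^T v for the coefficients: c = (-5/18). The projection is proj_W(v) = U c.
Check: (v - proj_W(v)) · u_1 = 0  (should be 0).
Result: proj_W(v) = (5/18, -5/9, -5/6, -5/9).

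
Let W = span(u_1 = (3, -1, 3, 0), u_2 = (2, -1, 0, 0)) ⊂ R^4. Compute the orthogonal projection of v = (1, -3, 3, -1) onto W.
proj_W(v) = (50/23, -15/23, 60/23, 0)

Set up U = [u_1 | ... | u_2] ∈ R^(4×2). The projector onto W = col(U) is P = U (U^T U)^(-1) U^T.
Compute U^T U =
  [19, 7]
  [7, 5],
and U^T v = (15, 5).
Solve U^T U · c = U^T v for the coefficients: c = (20/23, -5/23). The projection is proj_W(v) = U c.
Check: (v - proj_W(v)) · u_1 = 0  (should be 0).
Check: (v - proj_W(v)) · u_2 = 0  (should be 0).
Result: proj_W(v) = (50/23, -15/23, 60/23, 0).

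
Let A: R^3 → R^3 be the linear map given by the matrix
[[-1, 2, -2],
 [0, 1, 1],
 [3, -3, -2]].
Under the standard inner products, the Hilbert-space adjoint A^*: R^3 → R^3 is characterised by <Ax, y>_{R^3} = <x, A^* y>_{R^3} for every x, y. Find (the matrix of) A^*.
A^* = A^T =
[[-1, 0, 3],
 [2, 1, -3],
 [-2, 1, -2]]

For real matrices with standard dot products, the defining identity <Ax, y> = <x, A^* y> gives (Ax)^T y = x^T (A^*) y, i.e. x^T A^T y = x^T (A^*) y. Since this holds for all x, y, we must have A^* = A^T. Therefore
A^* =
[[-1, 0, 3],
 [2, 1, -3],
 [-2, 1, -2]].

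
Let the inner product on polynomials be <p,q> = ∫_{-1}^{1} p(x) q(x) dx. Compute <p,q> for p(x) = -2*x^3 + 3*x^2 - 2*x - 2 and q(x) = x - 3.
<p,q> = 58/15

Expand the product: p(x)·q(x) = -2*x^4 + 9*x^3 - 11*x^2 + 4*x + 6.
∫_{-1}^{1} of each monomial x^k gives [2/(k+1) if k even, 0 if k odd]. Integrating term-by-term (or equivalently evaluating the antiderivative F(x) = -2*x^5/5 + 9*x^4/4 - 11*x^3/3 + 2*x^2 + 6*x at the endpoints):
  F(1) − F(−1) = 371/60 − (139/60) = 58/15.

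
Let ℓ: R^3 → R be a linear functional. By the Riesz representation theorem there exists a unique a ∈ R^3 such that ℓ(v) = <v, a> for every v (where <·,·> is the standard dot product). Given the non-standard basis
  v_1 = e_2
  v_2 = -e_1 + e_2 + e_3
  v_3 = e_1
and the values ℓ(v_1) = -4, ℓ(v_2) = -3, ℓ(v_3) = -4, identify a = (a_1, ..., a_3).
a = (-4, -4, -3)

Write a = (a_1, ..., a_3) in the standard basis. For each basis vector v_i, ℓ(v_i) = <v_i, a> is a linear equation in the a_j's. Collect the n equations into a matrix system V a = ℓ, where row i of V is v_i (expressed in the standard basis). Since V is invertible (lower-triangular with 1s on the diagonal, up to permutation), solve by back-substitution:
  V =
[[0, 1, 0],
 [-1, 1, 1],
 [1, 0, 0]]
  V a = (-4, -3, -4)
Solving gives a = (-4, -4, -3).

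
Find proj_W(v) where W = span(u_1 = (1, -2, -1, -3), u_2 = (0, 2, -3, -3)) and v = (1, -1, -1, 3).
proj_W(v) = (-23/133, -34/133, 143/133, 27/19)

Set up U = [u_1 | ... | u_2] ∈ R^(4×2). The projector onto W = col(U) is P = U (U^T U)^(-1) U^T.
Compute U^T U =
  [15, 8]
  [8, 22],
and U^T v = (-5, -8).
Solve U^T U · c = U^T v for the coefficients: c = (-23/133, -40/133). The projection is proj_W(v) = U c.
Check: (v - proj_W(v)) · u_1 = 0  (should be 0).
Check: (v - proj_W(v)) · u_2 = 0  (should be 0).
Result: proj_W(v) = (-23/133, -34/133, 143/133, 27/19).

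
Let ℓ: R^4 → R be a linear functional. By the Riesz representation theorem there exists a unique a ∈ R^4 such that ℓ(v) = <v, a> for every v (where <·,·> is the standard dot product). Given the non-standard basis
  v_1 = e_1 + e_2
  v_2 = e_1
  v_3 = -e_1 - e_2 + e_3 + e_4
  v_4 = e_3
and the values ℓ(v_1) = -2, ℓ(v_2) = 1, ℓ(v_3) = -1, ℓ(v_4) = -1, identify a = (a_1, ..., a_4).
a = (1, -3, -1, -2)

Write a = (a_1, ..., a_4) in the standard basis. For each basis vector v_i, ℓ(v_i) = <v_i, a> is a linear equation in the a_j's. Collect the n equations into a matrix system V a = ℓ, where row i of V is v_i (expressed in the standard basis). Since V is invertible (lower-triangular with 1s on the diagonal, up to permutation), solve by back-substitution:
  V =
[[1, 1, 0, 0],
 [1, 0, 0, 0],
 [-1, -1, 1, 1],
 [0, 0, 1, 0]]
  V a = (-2, 1, -1, -1)
Solving gives a = (1, -3, -1, -2).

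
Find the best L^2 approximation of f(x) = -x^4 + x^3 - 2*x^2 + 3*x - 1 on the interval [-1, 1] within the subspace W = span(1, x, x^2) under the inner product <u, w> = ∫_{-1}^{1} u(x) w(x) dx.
g(x) = -20*x^2/7 + 18*x/5 - 32/35

The best approximation g ∈ W is the orthogonal projection of f onto W. Writing g = a_0 + a_1 x + a_2 x^2, the coefficients solve the normal equations G · a = b where
  G_{ij} = <φ_i, φ_j> and b_i = <f, φ_i>, with φ_0 = 1, φ_1 = x, φ_2 = x^2.
G =
  [2, 0, 2/3]
  [0, 2/3, 0]
  [2/3, 0, 2/5],
b = (-56/15, 12/5, -184/105).
Solving gives a_0 = -32/35, a_1 = 18/5, a_2 = -20/7, so
  g(x) = -20*x^2/7 + 18*x/5 - 32/35.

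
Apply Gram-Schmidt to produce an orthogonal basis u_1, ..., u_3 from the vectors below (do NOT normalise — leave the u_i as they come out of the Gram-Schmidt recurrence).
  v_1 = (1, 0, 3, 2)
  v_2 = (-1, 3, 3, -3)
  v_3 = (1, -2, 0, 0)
Orthogonal basis:
  u_1 = (1, 0, 3, 2)
  u_2 = (-8/7, 3, 18/7, -23/7)
  u_3 = (123/194, -119/97, 87/194, -96/97)

Apply the Gram-Schmidt recurrence
  u_1 = v_1
  u_i = v_i − Σ_{j<i} ((v_i · u_j) / (u_j · u_j)) · u_j.

Step by step this gives:
  u_1 = (1, 0, 3, 2)
  u_2 = (-8/7, 3, 18/7, -23/7)
  u_3 = (123/194, -119/97, 87/194, -96/97)

Orthogonality check:
  u_2 · u_1 = 0 (should be 0)
  u_3 · u_1 = 0 (should be 0)
  u_3 · u_2 = 0 (should be 0)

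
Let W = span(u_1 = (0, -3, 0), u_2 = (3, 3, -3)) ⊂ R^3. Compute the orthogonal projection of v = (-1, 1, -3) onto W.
proj_W(v) = (1, 1, -1)

Set up U = [u_1 | ... | u_2] ∈ R^(3×2). The projector onto W = col(U) is P = U (U^T U)^(-1) U^T.
Compute U^T U =
  [9, -9]
  [-9, 27],
and U^T v = (-3, 9).
Solve U^T U · c = U^T v for the coefficients: c = (0, 1/3). The projection is proj_W(v) = U c.
Check: (v - proj_W(v)) · u_1 = 0  (should be 0).
Check: (v - proj_W(v)) · u_2 = 0  (should be 0).
Result: proj_W(v) = (1, 1, -1).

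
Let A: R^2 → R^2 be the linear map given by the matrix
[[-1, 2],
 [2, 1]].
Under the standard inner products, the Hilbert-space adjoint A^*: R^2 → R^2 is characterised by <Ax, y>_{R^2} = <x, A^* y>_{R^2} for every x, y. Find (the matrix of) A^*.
A^* = A^T =
[[-1, 2],
 [2, 1]]

For real matrices with standard dot products, the defining identity <Ax, y> = <x, A^* y> gives (Ax)^T y = x^T (A^*) y, i.e. x^T A^T y = x^T (A^*) y. Since this holds for all x, y, we must have A^* = A^T. Therefore
A^* =
[[-1, 2],
 [2, 1]].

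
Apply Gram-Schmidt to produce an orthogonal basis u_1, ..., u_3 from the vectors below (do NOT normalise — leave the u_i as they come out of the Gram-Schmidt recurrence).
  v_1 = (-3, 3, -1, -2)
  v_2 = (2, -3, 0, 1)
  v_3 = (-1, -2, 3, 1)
Orthogonal basis:
  u_1 = (-3, 3, -1, -2)
  u_2 = (-5/23, -18/23, -17/23, -11/23)
  u_3 = (-24/11, -16/11, 24/11, 0)

Apply the Gram-Schmidt recurrence
  u_1 = v_1
  u_i = v_i − Σ_{j<i} ((v_i · u_j) / (u_j · u_j)) · u_j.

Step by step this gives:
  u_1 = (-3, 3, -1, -2)
  u_2 = (-5/23, -18/23, -17/23, -11/23)
  u_3 = (-24/11, -16/11, 24/11, 0)

Orthogonality check:
  u_2 · u_1 = 0 (should be 0)
  u_3 · u_1 = 0 (should be 0)
  u_3 · u_2 = 0 (should be 0)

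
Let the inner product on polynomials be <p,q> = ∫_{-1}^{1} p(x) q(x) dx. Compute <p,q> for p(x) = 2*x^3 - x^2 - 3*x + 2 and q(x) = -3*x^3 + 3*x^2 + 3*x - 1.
<p,q> = -236/105

Expand the product: p(x)·q(x) = -6*x^6 + 9*x^5 + 12*x^4 - 20*x^3 - 2*x^2 + 9*x - 2.
∫_{-1}^{1} of each monomial x^k gives [2/(k+1) if k even, 0 if k odd]. Integrating term-by-term (or equivalently evaluating the antiderivative F(x) = -6*x^7/7 + 3*x^6/2 + 12*x^5/5 - 5*x^4 - 2*x^3/3 + 9*x^2/2 - 2*x at the endpoints):
  F(1) − F(−1) = -13/105 − (223/105) = -236/105.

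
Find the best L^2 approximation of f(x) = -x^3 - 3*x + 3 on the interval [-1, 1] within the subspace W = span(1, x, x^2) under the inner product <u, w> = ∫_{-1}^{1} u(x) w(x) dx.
g(x) = 3 - 18*x/5

The best approximation g ∈ W is the orthogonal projection of f onto W. Writing g = a_0 + a_1 x + a_2 x^2, the coefficients solve the normal equations G · a = b where
  G_{ij} = <φ_i, φ_j> and b_i = <f, φ_i>, with φ_0 = 1, φ_1 = x, φ_2 = x^2.
G =
  [2, 0, 2/3]
  [0, 2/3, 0]
  [2/3, 0, 2/5],
b = (6, -12/5, 2).
Solving gives a_0 = 3, a_1 = -18/5, a_2 = 0, so
  g(x) = 3 - 18*x/5.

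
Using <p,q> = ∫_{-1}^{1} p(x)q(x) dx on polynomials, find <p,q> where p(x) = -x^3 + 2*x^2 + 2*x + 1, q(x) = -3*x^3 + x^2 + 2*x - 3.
<p,q> = -862/105

Expand the product: p(x)·q(x) = 3*x^6 - 7*x^5 - 6*x^4 + 6*x^3 - x^2 - 4*x - 3.
∫_{-1}^{1} of each monomial x^k gives [2/(k+1) if k even, 0 if k odd]. Integrating term-by-term (or equivalently evaluating the antiderivative F(x) = 3*x^7/7 - 7*x^6/6 - 6*x^5/5 + 3*x^4/2 - x^3/3 - 2*x^2 - 3*x at the endpoints):
  F(1) − F(−1) = -202/35 − (256/105) = -862/105.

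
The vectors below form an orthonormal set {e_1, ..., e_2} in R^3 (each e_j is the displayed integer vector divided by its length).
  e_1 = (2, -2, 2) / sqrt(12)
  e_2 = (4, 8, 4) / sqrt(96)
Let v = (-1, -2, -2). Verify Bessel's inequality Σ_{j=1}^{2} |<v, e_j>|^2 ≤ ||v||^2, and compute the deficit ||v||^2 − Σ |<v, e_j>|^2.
Σ |<v, e_j>|^2 = 17/2; ||v||^2 = 9; deficit = 1/2

Write each e_j = u_j / sqrt(<u_j, u_j>) where u_j is the displayed integer vector. Then <v, e_j> = <v, u_j> / sqrt(<u_j, u_j>), so |<v, e_j>|^2 = <v, u_j>^2 / <u_j, u_j>.
Coefficients: <v, e_1> = -2/sqrt(12), <v, e_2> = -28/sqrt(96).
Square and sum: Σ |<v, e_j>|^2 = 17/2.
Compute ||v||^2 = v·v = 9.
Deficit = 9 − 17/2 = 1/2 ≥ 0, confirming Bessel's inequality. (The deficit equals ||v − Σ <v,e_j> e_j||^2, the squared distance from v to span{e_j}.)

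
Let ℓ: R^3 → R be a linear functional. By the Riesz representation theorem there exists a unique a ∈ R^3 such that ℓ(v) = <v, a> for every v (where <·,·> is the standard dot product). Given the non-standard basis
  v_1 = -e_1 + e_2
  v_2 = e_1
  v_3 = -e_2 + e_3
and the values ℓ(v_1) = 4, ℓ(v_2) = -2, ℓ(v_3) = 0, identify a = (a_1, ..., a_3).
a = (-2, 2, 2)

Write a = (a_1, ..., a_3) in the standard basis. For each basis vector v_i, ℓ(v_i) = <v_i, a> is a linear equation in the a_j's. Collect the n equations into a matrix system V a = ℓ, where row i of V is v_i (expressed in the standard basis). Since V is invertible (lower-triangular with 1s on the diagonal, up to permutation), solve by back-substitution:
  V =
[[-1, 1, 0],
 [1, 0, 0],
 [0, -1, 1]]
  V a = (4, -2, 0)
Solving gives a = (-2, 2, 2).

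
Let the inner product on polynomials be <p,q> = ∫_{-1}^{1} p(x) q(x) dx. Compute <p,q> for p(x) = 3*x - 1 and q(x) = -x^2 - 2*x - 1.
<p,q> = -4/3

Expand the product: p(x)·q(x) = -3*x^3 - 5*x^2 - x + 1.
∫_{-1}^{1} of each monomial x^k gives [2/(k+1) if k even, 0 if k odd]. Integrating term-by-term (or equivalently evaluating the antiderivative F(x) = -3*x^4/4 - 5*x^3/3 - x^2/2 + x at the endpoints):
  F(1) − F(−1) = -23/12 − (-7/12) = -4/3.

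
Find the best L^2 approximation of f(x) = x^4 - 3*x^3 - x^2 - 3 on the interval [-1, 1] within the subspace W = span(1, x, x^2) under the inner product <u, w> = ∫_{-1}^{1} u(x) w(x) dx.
g(x) = -x^2/7 - 9*x/5 - 108/35

The best approximation g ∈ W is the orthogonal projection of f onto W. Writing g = a_0 + a_1 x + a_2 x^2, the coefficients solve the normal equations G · a = b where
  G_{ij} = <φ_i, φ_j> and b_i = <f, φ_i>, with φ_0 = 1, φ_1 = x, φ_2 = x^2.
G =
  [2, 0, 2/3]
  [0, 2/3, 0]
  [2/3, 0, 2/5],
b = (-94/15, -6/5, -74/35).
Solving gives a_0 = -108/35, a_1 = -9/5, a_2 = -1/7, so
  g(x) = -x^2/7 - 9*x/5 - 108/35.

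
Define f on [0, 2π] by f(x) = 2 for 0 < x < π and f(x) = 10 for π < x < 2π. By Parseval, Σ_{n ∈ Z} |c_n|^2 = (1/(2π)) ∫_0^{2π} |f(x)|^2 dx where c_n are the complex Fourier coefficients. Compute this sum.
Σ |c_n|^2 = 52

Parseval equates the L^2 energy of f (normalised by 1/(2π)) with the ℓ^2 sum of its Fourier coefficients: (1/(2π)) ∫_0^{2π} |f|^2 = Σ |c_n|^2.
Compute the left side: (1/(2π)) [∫_0^π 2^2 dx + ∫_π^{2π} 10^2 dx] = (1/(2π)) · (4π + 100π) = (4 + 100)/2 = 52.
So Σ_{n ∈ Z} |c_n|^2 = 52.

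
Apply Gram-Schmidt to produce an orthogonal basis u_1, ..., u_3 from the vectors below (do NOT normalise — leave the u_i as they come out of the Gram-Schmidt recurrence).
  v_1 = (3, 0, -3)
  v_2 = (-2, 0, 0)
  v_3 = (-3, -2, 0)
Orthogonal basis:
  u_1 = (3, 0, -3)
  u_2 = (-1, 0, -1)
  u_3 = (0, -2, 0)

Apply the Gram-Schmidt recurrence
  u_1 = v_1
  u_i = v_i − Σ_{j<i} ((v_i · u_j) / (u_j · u_j)) · u_j.

Step by step this gives:
  u_1 = (3, 0, -3)
  u_2 = (-1, 0, -1)
  u_3 = (0, -2, 0)

Orthogonality check:
  u_2 · u_1 = 0 (should be 0)
  u_3 · u_1 = 0 (should be 0)
  u_3 · u_2 = 0 (should be 0)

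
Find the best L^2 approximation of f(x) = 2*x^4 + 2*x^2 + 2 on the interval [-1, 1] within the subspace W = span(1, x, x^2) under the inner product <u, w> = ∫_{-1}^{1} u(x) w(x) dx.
g(x) = 26*x^2/7 + 64/35

The best approximation g ∈ W is the orthogonal projection of f onto W. Writing g = a_0 + a_1 x + a_2 x^2, the coefficients solve the normal equations G · a = b where
  G_{ij} = <φ_i, φ_j> and b_i = <f, φ_i>, with φ_0 = 1, φ_1 = x, φ_2 = x^2.
G =
  [2, 0, 2/3]
  [0, 2/3, 0]
  [2/3, 0, 2/5],
b = (92/15, 0, 284/105).
Solving gives a_0 = 64/35, a_1 = 0, a_2 = 26/7, so
  g(x) = 26*x^2/7 + 64/35.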